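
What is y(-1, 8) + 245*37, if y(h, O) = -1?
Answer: 9064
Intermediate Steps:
y(-1, 8) + 245*37 = -1 + 245*37 = -1 + 9065 = 9064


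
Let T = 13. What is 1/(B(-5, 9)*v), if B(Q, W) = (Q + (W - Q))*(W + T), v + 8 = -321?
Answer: -1/65142 ≈ -1.5351e-5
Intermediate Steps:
v = -329 (v = -8 - 321 = -329)
B(Q, W) = W*(13 + W) (B(Q, W) = (Q + (W - Q))*(W + 13) = W*(13 + W))
1/(B(-5, 9)*v) = 1/((9*(13 + 9))*(-329)) = 1/((9*22)*(-329)) = 1/(198*(-329)) = 1/(-65142) = -1/65142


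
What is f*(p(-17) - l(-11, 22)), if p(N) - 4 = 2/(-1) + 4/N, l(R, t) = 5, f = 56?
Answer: -3080/17 ≈ -181.18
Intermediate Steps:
p(N) = 2 + 4/N (p(N) = 4 + (2/(-1) + 4/N) = 4 + (2*(-1) + 4/N) = 4 + (-2 + 4/N) = 2 + 4/N)
f*(p(-17) - l(-11, 22)) = 56*((2 + 4/(-17)) - 1*5) = 56*((2 + 4*(-1/17)) - 5) = 56*((2 - 4/17) - 5) = 56*(30/17 - 5) = 56*(-55/17) = -3080/17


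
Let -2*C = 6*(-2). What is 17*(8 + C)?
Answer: 238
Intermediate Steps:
C = 6 (C = -3*(-2) = -½*(-12) = 6)
17*(8 + C) = 17*(8 + 6) = 17*14 = 238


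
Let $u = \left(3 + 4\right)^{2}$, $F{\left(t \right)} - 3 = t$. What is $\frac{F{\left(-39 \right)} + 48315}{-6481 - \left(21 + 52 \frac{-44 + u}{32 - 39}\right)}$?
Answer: $- \frac{2793}{374} \approx -7.4679$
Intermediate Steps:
$F{\left(t \right)} = 3 + t$
$u = 49$ ($u = 7^{2} = 49$)
$\frac{F{\left(-39 \right)} + 48315}{-6481 - \left(21 + 52 \frac{-44 + u}{32 - 39}\right)} = \frac{\left(3 - 39\right) + 48315}{-6481 - \left(21 + 52 \frac{-44 + 49}{32 - 39}\right)} = \frac{-36 + 48315}{-6481 - \left(21 + 52 \frac{5}{-7}\right)} = \frac{48279}{-6481 - \left(21 + 52 \cdot 5 \left(- \frac{1}{7}\right)\right)} = \frac{48279}{-6481 - - \frac{113}{7}} = \frac{48279}{-6481 + \left(\frac{260}{7} - 21\right)} = \frac{48279}{-6481 + \frac{113}{7}} = \frac{48279}{- \frac{45254}{7}} = 48279 \left(- \frac{7}{45254}\right) = - \frac{2793}{374}$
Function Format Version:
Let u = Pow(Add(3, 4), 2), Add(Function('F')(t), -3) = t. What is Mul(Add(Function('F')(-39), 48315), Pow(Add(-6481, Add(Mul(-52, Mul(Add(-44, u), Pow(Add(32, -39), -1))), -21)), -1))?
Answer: Rational(-2793, 374) ≈ -7.4679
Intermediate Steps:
Function('F')(t) = Add(3, t)
u = 49 (u = Pow(7, 2) = 49)
Mul(Add(Function('F')(-39), 48315), Pow(Add(-6481, Add(Mul(-52, Mul(Add(-44, u), Pow(Add(32, -39), -1))), -21)), -1)) = Mul(Add(Add(3, -39), 48315), Pow(Add(-6481, Add(Mul(-52, Mul(Add(-44, 49), Pow(Add(32, -39), -1))), -21)), -1)) = Mul(Add(-36, 48315), Pow(Add(-6481, Add(Mul(-52, Mul(5, Pow(-7, -1))), -21)), -1)) = Mul(48279, Pow(Add(-6481, Add(Mul(-52, Mul(5, Rational(-1, 7))), -21)), -1)) = Mul(48279, Pow(Add(-6481, Add(Mul(-52, Rational(-5, 7)), -21)), -1)) = Mul(48279, Pow(Add(-6481, Add(Rational(260, 7), -21)), -1)) = Mul(48279, Pow(Add(-6481, Rational(113, 7)), -1)) = Mul(48279, Pow(Rational(-45254, 7), -1)) = Mul(48279, Rational(-7, 45254)) = Rational(-2793, 374)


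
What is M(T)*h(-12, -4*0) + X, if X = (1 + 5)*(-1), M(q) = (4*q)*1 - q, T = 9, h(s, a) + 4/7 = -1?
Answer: -339/7 ≈ -48.429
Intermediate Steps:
h(s, a) = -11/7 (h(s, a) = -4/7 - 1 = -11/7)
M(q) = 3*q (M(q) = 4*q - q = 3*q)
X = -6 (X = 6*(-1) = -6)
M(T)*h(-12, -4*0) + X = (3*9)*(-11/7) - 6 = 27*(-11/7) - 6 = -297/7 - 6 = -339/7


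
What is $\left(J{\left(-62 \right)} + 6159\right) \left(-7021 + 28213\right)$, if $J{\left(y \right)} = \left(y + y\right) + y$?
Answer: $126579816$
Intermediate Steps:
$J{\left(y \right)} = 3 y$ ($J{\left(y \right)} = 2 y + y = 3 y$)
$\left(J{\left(-62 \right)} + 6159\right) \left(-7021 + 28213\right) = \left(3 \left(-62\right) + 6159\right) \left(-7021 + 28213\right) = \left(-186 + 6159\right) 21192 = 5973 \cdot 21192 = 126579816$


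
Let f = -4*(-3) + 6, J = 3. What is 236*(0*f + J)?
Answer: 708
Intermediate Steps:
f = 18 (f = 12 + 6 = 18)
236*(0*f + J) = 236*(0*18 + 3) = 236*(0 + 3) = 236*3 = 708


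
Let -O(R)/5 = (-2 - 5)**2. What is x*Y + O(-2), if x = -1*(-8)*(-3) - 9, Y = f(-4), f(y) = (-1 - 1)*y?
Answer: -509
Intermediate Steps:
f(y) = -2*y
Y = 8 (Y = -2*(-4) = 8)
O(R) = -245 (O(R) = -5*(-2 - 5)**2 = -5*(-7)**2 = -5*49 = -245)
x = -33 (x = 8*(-3) - 9 = -24 - 9 = -33)
x*Y + O(-2) = -33*8 - 245 = -264 - 245 = -509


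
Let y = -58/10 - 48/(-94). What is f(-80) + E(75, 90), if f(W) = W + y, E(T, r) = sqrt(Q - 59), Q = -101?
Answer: -20043/235 + 4*I*sqrt(10) ≈ -85.289 + 12.649*I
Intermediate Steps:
E(T, r) = 4*I*sqrt(10) (E(T, r) = sqrt(-101 - 59) = sqrt(-160) = 4*I*sqrt(10))
y = -1243/235 (y = -58*1/10 - 48*(-1/94) = -29/5 + 24/47 = -1243/235 ≈ -5.2894)
f(W) = -1243/235 + W (f(W) = W - 1243/235 = -1243/235 + W)
f(-80) + E(75, 90) = (-1243/235 - 80) + 4*I*sqrt(10) = -20043/235 + 4*I*sqrt(10)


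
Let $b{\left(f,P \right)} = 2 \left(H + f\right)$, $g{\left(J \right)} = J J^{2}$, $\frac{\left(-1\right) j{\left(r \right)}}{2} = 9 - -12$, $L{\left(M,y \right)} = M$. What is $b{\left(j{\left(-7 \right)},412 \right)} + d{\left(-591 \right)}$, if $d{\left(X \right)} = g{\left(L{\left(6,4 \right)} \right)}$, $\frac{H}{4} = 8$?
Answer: $196$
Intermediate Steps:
$H = 32$ ($H = 4 \cdot 8 = 32$)
$j{\left(r \right)} = -42$ ($j{\left(r \right)} = - 2 \left(9 - -12\right) = - 2 \left(9 + 12\right) = \left(-2\right) 21 = -42$)
$g{\left(J \right)} = J^{3}$
$b{\left(f,P \right)} = 64 + 2 f$ ($b{\left(f,P \right)} = 2 \left(32 + f\right) = 64 + 2 f$)
$d{\left(X \right)} = 216$ ($d{\left(X \right)} = 6^{3} = 216$)
$b{\left(j{\left(-7 \right)},412 \right)} + d{\left(-591 \right)} = \left(64 + 2 \left(-42\right)\right) + 216 = \left(64 - 84\right) + 216 = -20 + 216 = 196$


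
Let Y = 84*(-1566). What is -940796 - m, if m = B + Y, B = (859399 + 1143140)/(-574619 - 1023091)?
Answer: -430982670127/532570 ≈ -8.0925e+5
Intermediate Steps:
Y = -131544
B = -667513/532570 (B = 2002539/(-1597710) = 2002539*(-1/1597710) = -667513/532570 ≈ -1.2534)
m = -70057055593/532570 (m = -667513/532570 - 131544 = -70057055593/532570 ≈ -1.3155e+5)
-940796 - m = -940796 - 1*(-70057055593/532570) = -940796 + 70057055593/532570 = -430982670127/532570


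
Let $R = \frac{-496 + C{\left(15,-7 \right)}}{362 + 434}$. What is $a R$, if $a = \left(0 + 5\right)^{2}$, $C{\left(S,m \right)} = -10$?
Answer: $- \frac{6325}{398} \approx -15.892$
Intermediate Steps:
$a = 25$ ($a = 5^{2} = 25$)
$R = - \frac{253}{398}$ ($R = \frac{-496 - 10}{362 + 434} = - \frac{506}{796} = \left(-506\right) \frac{1}{796} = - \frac{253}{398} \approx -0.63568$)
$a R = 25 \left(- \frac{253}{398}\right) = - \frac{6325}{398}$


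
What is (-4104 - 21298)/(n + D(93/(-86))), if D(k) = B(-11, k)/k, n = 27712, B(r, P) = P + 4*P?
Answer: -25402/27717 ≈ -0.91648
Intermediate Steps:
B(r, P) = 5*P
D(k) = 5 (D(k) = (5*k)/k = 5)
(-4104 - 21298)/(n + D(93/(-86))) = (-4104 - 21298)/(27712 + 5) = -25402/27717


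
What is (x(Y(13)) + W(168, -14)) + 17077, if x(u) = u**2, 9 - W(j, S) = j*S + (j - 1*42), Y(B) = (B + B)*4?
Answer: 30128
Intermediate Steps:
Y(B) = 8*B (Y(B) = (2*B)*4 = 8*B)
W(j, S) = 51 - j - S*j (W(j, S) = 9 - (j*S + (j - 1*42)) = 9 - (S*j + (j - 42)) = 9 - (S*j + (-42 + j)) = 9 - (-42 + j + S*j) = 9 + (42 - j - S*j) = 51 - j - S*j)
(x(Y(13)) + W(168, -14)) + 17077 = ((8*13)**2 + (51 - 1*168 - 1*(-14)*168)) + 17077 = (104**2 + (51 - 168 + 2352)) + 17077 = (10816 + 2235) + 17077 = 13051 + 17077 = 30128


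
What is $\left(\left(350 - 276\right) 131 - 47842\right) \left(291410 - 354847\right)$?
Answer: $2419994676$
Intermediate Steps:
$\left(\left(350 - 276\right) 131 - 47842\right) \left(291410 - 354847\right) = \left(74 \cdot 131 - 47842\right) \left(-63437\right) = \left(9694 - 47842\right) \left(-63437\right) = \left(-38148\right) \left(-63437\right) = 2419994676$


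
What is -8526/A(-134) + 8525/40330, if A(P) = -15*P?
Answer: -10890611/2702110 ≈ -4.0304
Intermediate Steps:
-8526/A(-134) + 8525/40330 = -8526/((-15*(-134))) + 8525/40330 = -8526/2010 + 8525*(1/40330) = -8526*1/2010 + 1705/8066 = -1421/335 + 1705/8066 = -10890611/2702110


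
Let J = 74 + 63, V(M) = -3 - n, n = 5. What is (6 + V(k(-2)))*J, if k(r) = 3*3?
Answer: -274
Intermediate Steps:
k(r) = 9
V(M) = -8 (V(M) = -3 - 1*5 = -3 - 5 = -8)
J = 137
(6 + V(k(-2)))*J = (6 - 8)*137 = -2*137 = -274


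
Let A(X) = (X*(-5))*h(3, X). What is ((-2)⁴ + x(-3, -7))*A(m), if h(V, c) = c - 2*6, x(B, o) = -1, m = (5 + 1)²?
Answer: -64800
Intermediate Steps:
m = 36 (m = 6² = 36)
h(V, c) = -12 + c (h(V, c) = c - 12 = -12 + c)
A(X) = -5*X*(-12 + X) (A(X) = (X*(-5))*(-12 + X) = (-5*X)*(-12 + X) = -5*X*(-12 + X))
((-2)⁴ + x(-3, -7))*A(m) = ((-2)⁴ - 1)*(5*36*(12 - 1*36)) = (16 - 1)*(5*36*(12 - 36)) = 15*(5*36*(-24)) = 15*(-4320) = -64800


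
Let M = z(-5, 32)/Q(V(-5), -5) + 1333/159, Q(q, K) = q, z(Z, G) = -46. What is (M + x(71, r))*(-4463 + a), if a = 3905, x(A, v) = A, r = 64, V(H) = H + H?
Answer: -12418662/265 ≈ -46863.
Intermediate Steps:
V(H) = 2*H
M = 10322/795 (M = -46/(2*(-5)) + 1333/159 = -46/(-10) + 1333*(1/159) = -46*(-1/10) + 1333/159 = 23/5 + 1333/159 = 10322/795 ≈ 12.984)
(M + x(71, r))*(-4463 + a) = (10322/795 + 71)*(-4463 + 3905) = (66767/795)*(-558) = -12418662/265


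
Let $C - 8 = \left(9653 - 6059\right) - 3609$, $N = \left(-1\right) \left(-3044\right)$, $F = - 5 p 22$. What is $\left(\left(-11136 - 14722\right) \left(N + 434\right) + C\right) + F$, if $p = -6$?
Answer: $-89933471$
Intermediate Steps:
$F = 660$ ($F = \left(-5\right) \left(-6\right) 22 = 30 \cdot 22 = 660$)
$N = 3044$
$C = -7$ ($C = 8 + \left(\left(9653 - 6059\right) - 3609\right) = 8 + \left(3594 - 3609\right) = 8 - 15 = -7$)
$\left(\left(-11136 - 14722\right) \left(N + 434\right) + C\right) + F = \left(\left(-11136 - 14722\right) \left(3044 + 434\right) - 7\right) + 660 = \left(\left(-25858\right) 3478 - 7\right) + 660 = \left(-89934124 - 7\right) + 660 = -89934131 + 660 = -89933471$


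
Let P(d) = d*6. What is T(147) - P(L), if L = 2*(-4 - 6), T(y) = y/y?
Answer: 121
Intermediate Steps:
T(y) = 1
L = -20 (L = 2*(-10) = -20)
P(d) = 6*d
T(147) - P(L) = 1 - 6*(-20) = 1 - 1*(-120) = 1 + 120 = 121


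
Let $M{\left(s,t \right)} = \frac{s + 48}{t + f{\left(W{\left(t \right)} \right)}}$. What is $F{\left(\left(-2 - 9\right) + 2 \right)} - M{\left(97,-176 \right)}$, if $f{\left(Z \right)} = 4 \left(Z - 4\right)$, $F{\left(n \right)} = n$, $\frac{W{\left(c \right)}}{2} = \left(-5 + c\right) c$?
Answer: $- \frac{2292049}{254656} \approx -9.0006$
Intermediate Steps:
$W{\left(c \right)} = 2 c \left(-5 + c\right)$ ($W{\left(c \right)} = 2 \left(-5 + c\right) c = 2 c \left(-5 + c\right)$)
$f{\left(Z \right)} = -16 + 4 Z$ ($f{\left(Z \right)} = 4 \left(-4 + Z\right) = -16 + 4 Z$)
$M{\left(s,t \right)} = \frac{48 + s}{-16 + t + 8 t \left(-5 + t\right)}$ ($M{\left(s,t \right)} = \frac{s + 48}{t + \left(-16 + 4 \cdot 2 t \left(-5 + t\right)\right)} = \frac{48 + s}{t + \left(-16 + 8 t \left(-5 + t\right)\right)} = \frac{48 + s}{-16 + t + 8 t \left(-5 + t\right)}$)
$F{\left(\left(-2 - 9\right) + 2 \right)} - M{\left(97,-176 \right)} = \left(\left(-2 - 9\right) + 2\right) - \frac{48 + 97}{-16 - 176 + 8 \left(-176\right) \left(-5 - 176\right)} = \left(-11 + 2\right) - \frac{1}{-16 - 176 + 8 \left(-176\right) \left(-181\right)} 145 = -9 - \frac{1}{-16 - 176 + 254848} \cdot 145 = -9 - \frac{1}{254656} \cdot 145 = -9 - \frac{145}{254656} = - \frac{2292049}{254656}$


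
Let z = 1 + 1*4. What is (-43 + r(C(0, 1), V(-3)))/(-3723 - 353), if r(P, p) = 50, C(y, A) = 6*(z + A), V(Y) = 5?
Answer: -7/4076 ≈ -0.0017174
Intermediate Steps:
z = 5 (z = 1 + 4 = 5)
C(y, A) = 30 + 6*A (C(y, A) = 6*(5 + A) = 30 + 6*A)
(-43 + r(C(0, 1), V(-3)))/(-3723 - 353) = (-43 + 50)/(-3723 - 353) = 7/(-4076) = 7*(-1/4076) = -7/4076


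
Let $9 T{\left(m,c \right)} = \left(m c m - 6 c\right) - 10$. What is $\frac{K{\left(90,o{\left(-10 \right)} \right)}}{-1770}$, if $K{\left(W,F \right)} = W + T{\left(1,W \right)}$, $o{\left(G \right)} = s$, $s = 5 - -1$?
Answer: $- \frac{35}{1593} \approx -0.021971$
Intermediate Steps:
$s = 6$ ($s = 5 + 1 = 6$)
$o{\left(G \right)} = 6$
$T{\left(m,c \right)} = - \frac{10}{9} - \frac{2 c}{3} + \frac{c m^{2}}{9}$ ($T{\left(m,c \right)} = \frac{\left(m c m - 6 c\right) - 10}{9} = \frac{\left(c m m - 6 c\right) - 10}{9} = \frac{\left(c m^{2} - 6 c\right) - 10}{9} = \frac{\left(- 6 c + c m^{2}\right) - 10}{9} = \frac{-10 - 6 c + c m^{2}}{9} = - \frac{10}{9} - \frac{2 c}{3} + \frac{c m^{2}}{9}$)
$K{\left(W,F \right)} = - \frac{10}{9} + \frac{4 W}{9}$ ($K{\left(W,F \right)} = W - \left(\frac{10}{9} + \frac{2 W}{3} - \frac{W 1^{2}}{9}\right) = W - \left(\frac{10}{9} + \frac{2 W}{3} - \frac{1}{9} W 1\right) = W - \left(\frac{10}{9} + \frac{5 W}{9}\right) = - \frac{10}{9} + \frac{4 W}{9}$)
$\frac{K{\left(90,o{\left(-10 \right)} \right)}}{-1770} = \frac{- \frac{10}{9} + \frac{4}{9} \cdot 90}{-1770} = \left(- \frac{10}{9} + 40\right) \left(- \frac{1}{1770}\right) = \frac{350}{9} \left(- \frac{1}{1770}\right) = - \frac{35}{1593}$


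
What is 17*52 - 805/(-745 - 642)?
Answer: 1226913/1387 ≈ 884.58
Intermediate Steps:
17*52 - 805/(-745 - 642) = 884 - 805/(-1387) = 884 - 1/1387*(-805) = 884 + 805/1387 = 1226913/1387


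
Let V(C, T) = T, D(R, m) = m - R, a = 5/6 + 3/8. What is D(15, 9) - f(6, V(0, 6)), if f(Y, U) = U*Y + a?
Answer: -1037/24 ≈ -43.208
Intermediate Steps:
a = 29/24 (a = 5*(1/6) + 3*(1/8) = 5/6 + 3/8 = 29/24 ≈ 1.2083)
f(Y, U) = 29/24 + U*Y (f(Y, U) = U*Y + 29/24 = 29/24 + U*Y)
D(15, 9) - f(6, V(0, 6)) = (9 - 1*15) - (29/24 + 6*6) = (9 - 15) - (29/24 + 36) = -6 - 1*893/24 = -6 - 893/24 = -1037/24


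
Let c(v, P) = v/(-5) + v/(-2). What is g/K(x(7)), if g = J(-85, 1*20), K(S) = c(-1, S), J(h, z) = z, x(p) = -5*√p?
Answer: 200/7 ≈ 28.571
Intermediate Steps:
c(v, P) = -7*v/10 (c(v, P) = v*(-⅕) + v*(-½) = -v/5 - v/2 = -7*v/10)
K(S) = 7/10 (K(S) = -7/10*(-1) = 7/10)
g = 20 (g = 1*20 = 20)
g/K(x(7)) = 20/(7/10) = 20*(10/7) = 200/7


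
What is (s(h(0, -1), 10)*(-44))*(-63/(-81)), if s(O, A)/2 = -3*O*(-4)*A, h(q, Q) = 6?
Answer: -49280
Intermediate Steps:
s(O, A) = 24*A*O (s(O, A) = 2*(-3*O*(-4)*A) = 2*(-3*(-4*O)*A) = 2*(-(-12)*A*O) = 2*(12*A*O) = 24*A*O)
(s(h(0, -1), 10)*(-44))*(-63/(-81)) = ((24*10*6)*(-44))*(-63/(-81)) = (1440*(-44))*(-63*(-1/81)) = -63360*7/9 = -49280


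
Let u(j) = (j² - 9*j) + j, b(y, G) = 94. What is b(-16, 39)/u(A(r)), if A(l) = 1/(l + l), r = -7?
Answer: 18424/113 ≈ 163.04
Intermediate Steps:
A(l) = 1/(2*l)
u(j) = j² - 8*j
b(-16, 39)/u(A(r)) = 94/((((½)/(-7))*(-8 + (½)/(-7)))) = 94/((((½)*(-⅐))*(-8 + (½)*(-⅐)))) = 94/((-(-8 - 1/14)/14)) = 94/((-1/14*(-113/14))) = 94/(113/196) = 94*(196/113) = 18424/113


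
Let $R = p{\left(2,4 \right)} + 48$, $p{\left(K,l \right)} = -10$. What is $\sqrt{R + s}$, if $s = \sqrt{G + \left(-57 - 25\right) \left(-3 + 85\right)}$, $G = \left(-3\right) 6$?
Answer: $\sqrt{38 + i \sqrt{6742}} \approx 8.0149 + 5.1223 i$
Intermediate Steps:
$G = -18$
$R = 38$ ($R = -10 + 48 = 38$)
$s = i \sqrt{6742}$ ($s = \sqrt{-18 + \left(-57 - 25\right) \left(-3 + 85\right)} = \sqrt{-18 - 6724} = \sqrt{-6742} = i \sqrt{6742} \approx 82.11 i$)
$\sqrt{R + s} = \sqrt{38 + i \sqrt{6742}}$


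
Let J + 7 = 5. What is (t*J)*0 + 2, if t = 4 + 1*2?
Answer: 2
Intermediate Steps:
J = -2 (J = -7 + 5 = -2)
t = 6 (t = 4 + 2 = 6)
(t*J)*0 + 2 = (6*(-2))*0 + 2 = -12*0 + 2 = 0 + 2 = 2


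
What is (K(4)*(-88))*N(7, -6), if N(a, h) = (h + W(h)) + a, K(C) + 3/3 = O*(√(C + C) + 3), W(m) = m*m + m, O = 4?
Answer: -30008 - 21824*√2 ≈ -60872.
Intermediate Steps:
W(m) = m + m² (W(m) = m² + m = m + m²)
K(C) = 11 + 4*√2*√C (K(C) = -1 + 4*(√(C + C) + 3) = -1 + 4*(√(2*C) + 3) = -1 + 4*(√2*√C + 3) = -1 + 4*(3 + √2*√C) = -1 + (12 + 4*√2*√C) = 11 + 4*√2*√C)
N(a, h) = a + h + h*(1 + h) (N(a, h) = (h + h*(1 + h)) + a = a + h + h*(1 + h))
(K(4)*(-88))*N(7, -6) = ((11 + 4*√2*√4)*(-88))*(7 - 6 - 6*(1 - 6)) = ((11 + 4*√2*2)*(-88))*(7 - 6 - 6*(-5)) = ((11 + 8*√2)*(-88))*(7 - 6 + 30) = (-968 - 704*√2)*31 = -30008 - 21824*√2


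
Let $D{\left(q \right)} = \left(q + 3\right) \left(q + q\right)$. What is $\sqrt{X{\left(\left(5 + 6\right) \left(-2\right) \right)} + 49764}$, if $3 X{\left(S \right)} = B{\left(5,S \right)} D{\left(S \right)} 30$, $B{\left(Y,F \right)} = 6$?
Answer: $2 \sqrt{24981} \approx 316.11$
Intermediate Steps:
$D{\left(q \right)} = 2 q \left(3 + q\right)$ ($D{\left(q \right)} = \left(3 + q\right) 2 q = 2 q \left(3 + q\right)$)
$X{\left(S \right)} = 120 S \left(3 + S\right)$ ($X{\left(S \right)} = \frac{6 \cdot 2 S \left(3 + S\right) 30}{3} = \frac{12 S \left(3 + S\right) 30}{3} = \frac{360 S \left(3 + S\right)}{3} = 120 S \left(3 + S\right)$)
$\sqrt{X{\left(\left(5 + 6\right) \left(-2\right) \right)} + 49764} = \sqrt{120 \left(5 + 6\right) \left(-2\right) \left(3 + \left(5 + 6\right) \left(-2\right)\right) + 49764} = \sqrt{120 \cdot 11 \left(-2\right) \left(3 + 11 \left(-2\right)\right) + 49764} = \sqrt{120 \left(-22\right) \left(3 - 22\right) + 49764} = \sqrt{120 \left(-22\right) \left(-19\right) + 49764} = \sqrt{50160 + 49764} = \sqrt{99924} = 2 \sqrt{24981}$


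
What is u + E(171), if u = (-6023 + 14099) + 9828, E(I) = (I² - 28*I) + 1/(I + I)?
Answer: 14486095/342 ≈ 42357.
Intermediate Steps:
E(I) = I² + 1/(2*I) - 28*I (E(I) = (I² - 28*I) + 1/(2*I) = I² + 1/(2*I) - 28*I)
u = 17904 (u = 8076 + 9828 = 17904)
u + E(171) = 17904 + (171² + (½)/171 - 28*171) = 17904 + (29241 + (½)*(1/171) - 4788) = 17904 + (29241 + 1/342 - 4788) = 17904 + 8362927/342 = 14486095/342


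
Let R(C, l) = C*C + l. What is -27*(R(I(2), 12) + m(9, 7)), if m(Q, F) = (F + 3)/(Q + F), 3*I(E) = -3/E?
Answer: -2781/8 ≈ -347.63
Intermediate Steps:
I(E) = -1/E (I(E) = (-3/E)/3 = -1/E)
R(C, l) = l + C² (R(C, l) = C² + l = l + C²)
m(Q, F) = (3 + F)/(F + Q)
-27*(R(I(2), 12) + m(9, 7)) = -27*((12 + (-1/2)²) + (3 + 7)/(7 + 9)) = -27*((12 + (-1*½)²) + 10/16) = -27*((12 + (-½)²) + (1/16)*10) = -27*((12 + ¼) + 5/8) = -27*(49/4 + 5/8) = -27*103/8 = -2781/8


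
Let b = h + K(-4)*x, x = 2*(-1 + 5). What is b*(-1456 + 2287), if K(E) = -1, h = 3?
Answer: -4155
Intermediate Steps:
x = 8 (x = 2*4 = 8)
b = -5 (b = 3 - 1*8 = 3 - 8 = -5)
b*(-1456 + 2287) = -5*(-1456 + 2287) = -5*831 = -4155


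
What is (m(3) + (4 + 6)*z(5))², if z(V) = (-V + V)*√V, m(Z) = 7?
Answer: 49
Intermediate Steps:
z(V) = 0 (z(V) = 0*√V = 0)
(m(3) + (4 + 6)*z(5))² = (7 + (4 + 6)*0)² = (7 + 10*0)² = (7 + 0)² = 7² = 49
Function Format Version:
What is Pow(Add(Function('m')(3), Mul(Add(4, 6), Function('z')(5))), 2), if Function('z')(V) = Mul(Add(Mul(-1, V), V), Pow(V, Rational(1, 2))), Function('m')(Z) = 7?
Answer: 49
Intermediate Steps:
Function('z')(V) = 0 (Function('z')(V) = Mul(0, Pow(V, Rational(1, 2))) = 0)
Pow(Add(Function('m')(3), Mul(Add(4, 6), Function('z')(5))), 2) = Pow(Add(7, Mul(Add(4, 6), 0)), 2) = Pow(Add(7, Mul(10, 0)), 2) = Pow(Add(7, 0), 2) = Pow(7, 2) = 49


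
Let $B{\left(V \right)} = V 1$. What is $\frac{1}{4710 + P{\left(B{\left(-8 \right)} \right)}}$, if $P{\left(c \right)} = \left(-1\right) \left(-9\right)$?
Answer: $\frac{1}{4719} \approx 0.00021191$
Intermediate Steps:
$B{\left(V \right)} = V$
$P{\left(c \right)} = 9$
$\frac{1}{4710 + P{\left(B{\left(-8 \right)} \right)}} = \frac{1}{4710 + 9} = \frac{1}{4719}$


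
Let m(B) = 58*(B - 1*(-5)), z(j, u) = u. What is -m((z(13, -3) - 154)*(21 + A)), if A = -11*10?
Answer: -810724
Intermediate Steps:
A = -110
m(B) = 290 + 58*B (m(B) = 58*(B + 5) = 58*(5 + B) = 290 + 58*B)
-m((z(13, -3) - 154)*(21 + A)) = -(290 + 58*((-3 - 154)*(21 - 110))) = -(290 + 58*(-157*(-89))) = -(290 + 58*13973) = -(290 + 810434) = -1*810724 = -810724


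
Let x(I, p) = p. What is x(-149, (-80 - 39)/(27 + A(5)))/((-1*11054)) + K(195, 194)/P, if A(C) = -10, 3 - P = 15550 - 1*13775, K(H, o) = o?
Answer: -266509/2448461 ≈ -0.10885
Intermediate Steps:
P = -1772 (P = 3 - (15550 - 1*13775) = 3 - (15550 - 13775) = 3 - 1*1775 = 3 - 1775 = -1772)
x(-149, (-80 - 39)/(27 + A(5)))/((-1*11054)) + K(195, 194)/P = ((-80 - 39)/(27 - 10))/((-1*11054)) + 194/(-1772) = -119/17/(-11054) + 194*(-1/1772) = -119*1/17*(-1/11054) - 97/886 = -7*(-1/11054) - 97/886 = 7/11054 - 97/886 = -266509/2448461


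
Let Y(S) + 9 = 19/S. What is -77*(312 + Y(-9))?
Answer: -208516/9 ≈ -23168.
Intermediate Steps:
Y(S) = -9 + 19/S
-77*(312 + Y(-9)) = -77*(312 + (-9 + 19/(-9))) = -77*(312 + (-9 + 19*(-1/9))) = -77*(312 + (-9 - 19/9)) = -77*(312 - 100/9) = -77*2708/9 = -208516/9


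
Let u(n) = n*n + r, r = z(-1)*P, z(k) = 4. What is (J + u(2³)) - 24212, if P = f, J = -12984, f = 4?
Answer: -37116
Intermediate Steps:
P = 4
r = 16 (r = 4*4 = 16)
u(n) = 16 + n² (u(n) = n*n + 16 = n² + 16 = 16 + n²)
(J + u(2³)) - 24212 = (-12984 + (16 + (2³)²)) - 24212 = (-12984 + (16 + 8²)) - 24212 = (-12984 + (16 + 64)) - 24212 = (-12984 + 80) - 24212 = -12904 - 24212 = -37116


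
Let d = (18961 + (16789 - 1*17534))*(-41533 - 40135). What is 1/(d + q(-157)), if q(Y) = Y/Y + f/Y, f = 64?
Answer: -157/233563293123 ≈ -6.7219e-10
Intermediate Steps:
q(Y) = 1 + 64/Y (q(Y) = Y/Y + 64/Y = 1 + 64/Y)
d = -1487664288 (d = (18961 + (16789 - 17534))*(-81668) = (18961 - 745)*(-81668) = 18216*(-81668) = -1487664288)
1/(d + q(-157)) = 1/(-1487664288 + (64 - 157)/(-157)) = 1/(-1487664288 - 1/157*(-93)) = 1/(-1487664288 + 93/157) = 1/(-233563293123/157) = -157/233563293123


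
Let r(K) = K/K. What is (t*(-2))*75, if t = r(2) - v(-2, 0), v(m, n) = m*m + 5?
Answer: 1200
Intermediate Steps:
v(m, n) = 5 + m² (v(m, n) = m² + 5 = 5 + m²)
r(K) = 1
t = -8 (t = 1 - (5 + (-2)²) = 1 - (5 + 4) = 1 - 1*9 = 1 - 9 = -8)
(t*(-2))*75 = -8*(-2)*75 = 16*75 = 1200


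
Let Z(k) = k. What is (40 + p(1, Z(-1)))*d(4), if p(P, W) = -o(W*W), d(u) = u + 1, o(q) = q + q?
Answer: 190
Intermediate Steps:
o(q) = 2*q
d(u) = 1 + u
p(P, W) = -2*W**2 (p(P, W) = -2*W*W = -2*W**2)
(40 + p(1, Z(-1)))*d(4) = (40 - 2*(-1)**2)*(1 + 4) = (40 - 2*1)*5 = (40 - 2)*5 = 38*5 = 190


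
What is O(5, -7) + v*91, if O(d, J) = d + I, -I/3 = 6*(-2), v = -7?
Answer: -596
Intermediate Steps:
I = 36 (I = -18*(-2) = -3*(-12) = 36)
O(d, J) = 36 + d (O(d, J) = d + 36 = 36 + d)
O(5, -7) + v*91 = (36 + 5) - 7*91 = 41 - 637 = -596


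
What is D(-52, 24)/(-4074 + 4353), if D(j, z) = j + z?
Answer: -28/279 ≈ -0.10036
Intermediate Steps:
D(-52, 24)/(-4074 + 4353) = (-52 + 24)/(-4074 + 4353) = -28/279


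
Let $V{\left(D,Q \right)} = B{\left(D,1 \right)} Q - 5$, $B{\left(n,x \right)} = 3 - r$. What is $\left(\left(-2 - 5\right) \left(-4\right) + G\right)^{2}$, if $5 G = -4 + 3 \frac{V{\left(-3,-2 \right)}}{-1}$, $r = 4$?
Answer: $841$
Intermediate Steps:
$B{\left(n,x \right)} = -1$ ($B{\left(n,x \right)} = 3 - 4 = -1$)
$V{\left(D,Q \right)} = -5 - Q$ ($V{\left(D,Q \right)} = - Q - 5 = -5 - Q$)
$G = 1$ ($G = \frac{-4 + 3 \frac{-5 - -2}{-1}}{5} = \frac{-4 + 3 \left(-5 + 2\right) \left(-1\right)}{5} = \frac{-4 + 3 \left(\left(-3\right) \left(-1\right)\right)}{5} = \frac{-4 + 3 \cdot 3}{5} = \frac{-4 + 9}{5} = \frac{1}{5} \cdot 5 = 1$)
$\left(\left(-2 - 5\right) \left(-4\right) + G\right)^{2} = \left(\left(-2 - 5\right) \left(-4\right) + 1\right)^{2} = \left(\left(-7\right) \left(-4\right) + 1\right)^{2} = \left(28 + 1\right)^{2} = 29^{2} = 841$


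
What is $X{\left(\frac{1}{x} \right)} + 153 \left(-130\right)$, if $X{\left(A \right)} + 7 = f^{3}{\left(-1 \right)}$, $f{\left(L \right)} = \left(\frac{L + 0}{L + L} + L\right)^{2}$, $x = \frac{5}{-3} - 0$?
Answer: $- \frac{1273407}{64} \approx -19897.0$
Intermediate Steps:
$x = - \frac{5}{3}$ ($x = 5 \left(- \frac{1}{3}\right) + 0 = - \frac{5}{3} + 0 = - \frac{5}{3} \approx -1.6667$)
$f{\left(L \right)} = \left(\frac{1}{2} + L\right)^{2}$ ($f{\left(L \right)} = \left(\frac{L}{2 L} + L\right)^{2} = \left(L \frac{1}{2 L} + L\right)^{2} = \left(\frac{1}{2} + L\right)^{2}$)
$X{\left(A \right)} = - \frac{447}{64}$ ($X{\left(A \right)} = -7 + \left(\frac{\left(1 + 2 \left(-1\right)\right)^{2}}{4}\right)^{3} = -7 + \left(\frac{\left(1 - 2\right)^{2}}{4}\right)^{3} = -7 + \left(\frac{\left(-1\right)^{2}}{4}\right)^{3} = -7 + \left(\frac{1}{4} \cdot 1\right)^{3} = -7 + \left(\frac{1}{4}\right)^{3} = -7 + \frac{1}{64} = - \frac{447}{64}$)
$X{\left(\frac{1}{x} \right)} + 153 \left(-130\right) = - \frac{447}{64} + 153 \left(-130\right) = - \frac{447}{64} - 19890 = - \frac{1273407}{64}$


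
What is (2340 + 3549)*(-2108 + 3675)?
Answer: 9228063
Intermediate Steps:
(2340 + 3549)*(-2108 + 3675) = 5889*1567 = 9228063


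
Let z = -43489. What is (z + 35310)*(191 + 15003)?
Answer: -124271726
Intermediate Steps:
(z + 35310)*(191 + 15003) = (-43489 + 35310)*(191 + 15003) = -8179*15194 = -124271726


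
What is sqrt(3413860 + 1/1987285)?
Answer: sqrt(13482363003330165785)/1987285 ≈ 1847.7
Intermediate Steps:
sqrt(3413860 + 1/1987285) = sqrt(6784312770101/1987285) = sqrt(13482363003330165785)/1987285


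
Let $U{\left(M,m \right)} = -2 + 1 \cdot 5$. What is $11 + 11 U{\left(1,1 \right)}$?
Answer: $44$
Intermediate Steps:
$U{\left(M,m \right)} = 3$ ($U{\left(M,m \right)} = -2 + 5 = 3$)
$11 + 11 U{\left(1,1 \right)} = 11 + 11 \cdot 3 = 11 + 33 = 44$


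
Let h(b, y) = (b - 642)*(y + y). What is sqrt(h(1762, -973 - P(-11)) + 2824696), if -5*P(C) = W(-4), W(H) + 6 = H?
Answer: 2*sqrt(160174) ≈ 800.43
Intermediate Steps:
W(H) = -6 + H
P(C) = 2 (P(C) = -(-6 - 4)/5 = -1/5*(-10) = 2)
h(b, y) = 2*y*(-642 + b) (h(b, y) = (-642 + b)*(2*y) = 2*y*(-642 + b))
sqrt(h(1762, -973 - P(-11)) + 2824696) = sqrt(2*(-973 - 1*2)*(-642 + 1762) + 2824696) = sqrt(2*(-973 - 2)*1120 + 2824696) = sqrt(2*(-975)*1120 + 2824696) = sqrt(-2184000 + 2824696) = sqrt(640696) = 2*sqrt(160174)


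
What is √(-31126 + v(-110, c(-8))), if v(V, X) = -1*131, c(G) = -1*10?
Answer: 3*I*√3473 ≈ 176.8*I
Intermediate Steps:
c(G) = -10
v(V, X) = -131
√(-31126 + v(-110, c(-8))) = √(-31126 - 131) = √(-31257) = 3*I*√3473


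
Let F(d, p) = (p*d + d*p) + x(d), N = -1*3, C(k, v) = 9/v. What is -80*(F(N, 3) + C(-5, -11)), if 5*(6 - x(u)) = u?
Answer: 10752/11 ≈ 977.45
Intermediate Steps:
x(u) = 6 - u/5
N = -3
F(d, p) = 6 - d/5 + 2*d*p (F(d, p) = (p*d + d*p) + (6 - d/5) = (d*p + d*p) + (6 - d/5) = 2*d*p + (6 - d/5) = 6 - d/5 + 2*d*p)
-80*(F(N, 3) + C(-5, -11)) = -80*((6 - 1/5*(-3) + 2*(-3)*3) + 9/(-11)) = -80*((6 + 3/5 - 18) + 9*(-1/11)) = -80*(-57/5 - 9/11) = -80*(-672/55) = 10752/11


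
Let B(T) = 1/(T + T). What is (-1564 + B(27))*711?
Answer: -6671945/6 ≈ -1.1120e+6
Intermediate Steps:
B(T) = 1/(2*T)
(-1564 + B(27))*711 = (-1564 + (½)/27)*711 = (-1564 + (½)*(1/27))*711 = (-1564 + 1/54)*711 = -84455/54*711 = -6671945/6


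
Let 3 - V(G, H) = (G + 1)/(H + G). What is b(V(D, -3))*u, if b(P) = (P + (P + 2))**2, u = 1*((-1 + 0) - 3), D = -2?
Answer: -5776/25 ≈ -231.04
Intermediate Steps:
u = -4 (u = 1*(-1 - 3) = 1*(-4) = -4)
V(G, H) = 3 - (1 + G)/(G + H) (V(G, H) = 3 - (G + 1)/(H + G) = 3 - (1 + G)/(G + H))
b(P) = (2 + 2*P)**2 (b(P) = (P + (2 + P))**2 = (2 + 2*P)**2)
b(V(D, -3))*u = (4*(1 + (-1 + 2*(-2) + 3*(-3))/(-2 - 3))**2)*(-4) = (4*(1 + (-1 - 4 - 9)/(-5))**2)*(-4) = (4*(1 - 1/5*(-14))**2)*(-4) = (4*(1 + 14/5)**2)*(-4) = (4*(19/5)**2)*(-4) = (4*(361/25))*(-4) = (1444/25)*(-4) = -5776/25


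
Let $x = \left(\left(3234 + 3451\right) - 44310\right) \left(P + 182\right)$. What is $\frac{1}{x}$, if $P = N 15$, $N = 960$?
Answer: $- \frac{1}{548647750} \approx -1.8227 \cdot 10^{-9}$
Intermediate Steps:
$P = 14400$ ($P = 960 \cdot 15 = 14400$)
$x = -548647750$ ($x = \left(\left(3234 + 3451\right) - 44310\right) \left(14400 + 182\right) = \left(6685 - 44310\right) 14582 = \left(-37625\right) 14582 = -548647750$)
$\frac{1}{x} = \frac{1}{-548647750} = - \frac{1}{548647750}$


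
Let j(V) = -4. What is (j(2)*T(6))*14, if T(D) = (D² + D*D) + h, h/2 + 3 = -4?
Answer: -3248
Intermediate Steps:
h = -14 (h = -6 + 2*(-4) = -6 - 8 = -14)
T(D) = -14 + 2*D² (T(D) = (D² + D*D) - 14 = (D² + D²) - 14 = 2*D² - 14 = -14 + 2*D²)
(j(2)*T(6))*14 = -4*(-14 + 2*6²)*14 = -4*(-14 + 2*36)*14 = -4*(-14 + 72)*14 = -4*58*14 = -232*14 = -3248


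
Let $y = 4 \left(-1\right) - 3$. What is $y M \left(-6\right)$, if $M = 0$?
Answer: $0$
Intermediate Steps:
$y = -7$ ($y = -4 - 3 = -7$)
$y M \left(-6\right) = \left(-7\right) 0 \left(-6\right) = 0 \left(-6\right) = 0$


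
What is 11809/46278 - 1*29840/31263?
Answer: -337250251/482263038 ≈ -0.69931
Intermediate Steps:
11809/46278 - 1*29840/31263 = 11809*(1/46278) - 29840*1/31263 = 11809/46278 - 29840/31263 = -337250251/482263038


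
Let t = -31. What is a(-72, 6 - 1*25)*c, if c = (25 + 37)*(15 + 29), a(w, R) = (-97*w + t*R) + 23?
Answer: 20721888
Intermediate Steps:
a(w, R) = 23 - 97*w - 31*R (a(w, R) = (-97*w - 31*R) + 23 = 23 - 97*w - 31*R)
c = 2728 (c = 62*44 = 2728)
a(-72, 6 - 1*25)*c = (23 - 97*(-72) - 31*(6 - 1*25))*2728 = (23 + 6984 - 31*(6 - 25))*2728 = (23 + 6984 - 31*(-19))*2728 = (23 + 6984 + 589)*2728 = 7596*2728 = 20721888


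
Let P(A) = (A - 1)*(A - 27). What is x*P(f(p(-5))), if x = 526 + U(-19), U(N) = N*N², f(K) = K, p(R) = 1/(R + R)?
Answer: -18878673/100 ≈ -1.8879e+5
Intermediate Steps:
p(R) = 1/(2*R)
U(N) = N³
P(A) = (-1 + A)*(-27 + A)
x = -6333 (x = 526 + (-19)³ = 526 - 6859 = -6333)
x*P(f(p(-5))) = -6333*(27 + ((½)/(-5))² - 14/(-5)) = -6333*(27 + ((½)*(-⅕))² - 14*(-1)/5) = -6333*(27 + (-⅒)² - 28*(-⅒)) = -6333*(27 + 1/100 + 14/5) = -6333*2981/100 = -18878673/100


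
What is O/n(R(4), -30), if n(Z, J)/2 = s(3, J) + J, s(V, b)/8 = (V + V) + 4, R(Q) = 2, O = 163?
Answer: 163/100 ≈ 1.6300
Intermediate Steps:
s(V, b) = 32 + 16*V (s(V, b) = 8*((V + V) + 4) = 8*(2*V + 4) = 8*(4 + 2*V) = 32 + 16*V)
n(Z, J) = 160 + 2*J (n(Z, J) = 2*((32 + 16*3) + J) = 2*((32 + 48) + J) = 2*(80 + J) = 160 + 2*J)
O/n(R(4), -30) = 163/(160 + 2*(-30)) = 163/(160 - 60) = 163/100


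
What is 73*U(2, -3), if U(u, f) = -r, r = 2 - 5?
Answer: 219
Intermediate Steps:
r = -3
U(u, f) = 3 (U(u, f) = -1*(-3) = 3)
73*U(2, -3) = 73*3 = 219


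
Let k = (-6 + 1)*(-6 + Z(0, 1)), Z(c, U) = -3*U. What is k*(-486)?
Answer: -21870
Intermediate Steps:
k = 45 (k = (-6 + 1)*(-6 - 3*1) = -5*(-6 - 3) = -5*(-9) = 45)
k*(-486) = 45*(-486) = -21870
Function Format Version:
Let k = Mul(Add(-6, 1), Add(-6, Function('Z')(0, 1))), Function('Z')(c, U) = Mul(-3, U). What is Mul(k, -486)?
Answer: -21870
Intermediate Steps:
k = 45 (k = Mul(Add(-6, 1), Add(-6, Mul(-3, 1))) = Mul(-5, Add(-6, -3)) = Mul(-5, -9) = 45)
Mul(k, -486) = Mul(45, -486) = -21870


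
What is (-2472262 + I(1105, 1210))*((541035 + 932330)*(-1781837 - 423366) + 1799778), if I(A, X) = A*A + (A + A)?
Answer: 4058172555590127559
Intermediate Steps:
I(A, X) = A² + 2*A
(-2472262 + I(1105, 1210))*((541035 + 932330)*(-1781837 - 423366) + 1799778) = (-2472262 + 1105*(2 + 1105))*((541035 + 932330)*(-1781837 - 423366) + 1799778) = (-2472262 + 1105*1107)*(1473365*(-2205203) + 1799778) = (-2472262 + 1223235)*(-3249068918095 + 1799778) = -1249027*(-3249067118317) = 4058172555590127559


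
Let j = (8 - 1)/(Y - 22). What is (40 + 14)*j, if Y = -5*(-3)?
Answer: -54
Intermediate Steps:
Y = 15
j = -1 (j = (8 - 1)/(15 - 22) = 7/(-7) = 7*(-⅐) = -1)
(40 + 14)*j = (40 + 14)*(-1) = 54*(-1) = -54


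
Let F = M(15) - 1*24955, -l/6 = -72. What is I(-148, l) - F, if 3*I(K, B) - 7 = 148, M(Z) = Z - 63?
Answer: 75164/3 ≈ 25055.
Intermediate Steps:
M(Z) = -63 + Z
l = 432 (l = -6*(-72) = 432)
I(K, B) = 155/3 (I(K, B) = 7/3 + (⅓)*148 = 7/3 + 148/3 = 155/3)
F = -25003 (F = (-63 + 15) - 1*24955 = -48 - 24955 = -25003)
I(-148, l) - F = 155/3 - 1*(-25003) = 155/3 + 25003 = 75164/3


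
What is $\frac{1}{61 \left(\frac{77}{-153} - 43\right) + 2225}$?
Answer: $- \frac{153}{65591} \approx -0.0023326$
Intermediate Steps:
$\frac{1}{61 \left(\frac{77}{-153} - 43\right) + 2225} = \frac{1}{61 \left(77 \left(- \frac{1}{153}\right) - 43\right) + 2225} = \frac{1}{61 \left(- \frac{77}{153} - 43\right) + 2225} = \frac{1}{61 \left(- \frac{6656}{153}\right) + 2225} = \frac{1}{- \frac{406016}{153} + 2225} = \frac{1}{- \frac{65591}{153}} = - \frac{153}{65591}$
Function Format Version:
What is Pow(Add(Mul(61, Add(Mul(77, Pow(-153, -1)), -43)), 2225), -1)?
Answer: Rational(-153, 65591) ≈ -0.0023326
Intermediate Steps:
Pow(Add(Mul(61, Add(Mul(77, Pow(-153, -1)), -43)), 2225), -1) = Pow(Add(Mul(61, Add(Mul(77, Rational(-1, 153)), -43)), 2225), -1) = Pow(Add(Mul(61, Add(Rational(-77, 153), -43)), 2225), -1) = Pow(Add(Mul(61, Rational(-6656, 153)), 2225), -1) = Pow(Add(Rational(-406016, 153), 2225), -1) = Pow(Rational(-65591, 153), -1) = Rational(-153, 65591)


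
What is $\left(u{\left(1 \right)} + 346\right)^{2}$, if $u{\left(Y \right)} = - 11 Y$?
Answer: $112225$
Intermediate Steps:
$\left(u{\left(1 \right)} + 346\right)^{2} = \left(\left(-11\right) 1 + 346\right)^{2} = \left(-11 + 346\right)^{2} = 335^{2} = 112225$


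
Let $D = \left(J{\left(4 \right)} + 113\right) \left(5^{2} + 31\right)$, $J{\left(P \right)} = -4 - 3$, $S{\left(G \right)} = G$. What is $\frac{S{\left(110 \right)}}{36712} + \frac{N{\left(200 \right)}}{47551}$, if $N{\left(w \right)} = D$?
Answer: $\frac{15939503}{124692308} \approx 0.12783$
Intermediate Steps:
$J{\left(P \right)} = -7$
$D = 5936$ ($D = \left(-7 + 113\right) \left(5^{2} + 31\right) = 106 \left(25 + 31\right) = 106 \cdot 56 = 5936$)
$N{\left(w \right)} = 5936$
$\frac{S{\left(110 \right)}}{36712} + \frac{N{\left(200 \right)}}{47551} = \frac{110}{36712} + \frac{5936}{47551} = 110 \cdot \frac{1}{36712} + 5936 \cdot \frac{1}{47551} = \frac{55}{18356} + \frac{848}{6793} = \frac{15939503}{124692308}$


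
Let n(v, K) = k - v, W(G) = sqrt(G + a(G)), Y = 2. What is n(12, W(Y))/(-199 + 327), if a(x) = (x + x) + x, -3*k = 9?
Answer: -15/128 ≈ -0.11719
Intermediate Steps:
k = -3 (k = -1/3*9 = -3)
a(x) = 3*x (a(x) = 2*x + x = 3*x)
W(G) = 2*sqrt(G) (W(G) = sqrt(G + 3*G) = sqrt(4*G) = 2*sqrt(G))
n(v, K) = -3 - v
n(12, W(Y))/(-199 + 327) = (-3 - 1*12)/(-199 + 327) = (-3 - 12)/128 = (1/128)*(-15) = -15/128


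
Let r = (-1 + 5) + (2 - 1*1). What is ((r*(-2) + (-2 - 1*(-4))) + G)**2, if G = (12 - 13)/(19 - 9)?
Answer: 6561/100 ≈ 65.610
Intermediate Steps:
G = -1/10 ≈ -0.10000
r = 5 (r = 4 + (2 - 1) = 4 + 1 = 5)
((r*(-2) + (-2 - 1*(-4))) + G)**2 = ((5*(-2) + (-2 - 1*(-4))) - 1/10)**2 = ((-10 + (-2 + 4)) - 1/10)**2 = ((-10 + 2) - 1/10)**2 = (-8 - 1/10)**2 = (-81/10)**2 = 6561/100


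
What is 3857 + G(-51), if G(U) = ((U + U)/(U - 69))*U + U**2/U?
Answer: 75253/20 ≈ 3762.6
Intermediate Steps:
G(U) = U + 2*U**2/(-69 + U) (G(U) = ((2*U)/(-69 + U))*U + U = (2*U/(-69 + U))*U + U = 2*U**2/(-69 + U) + U = U + 2*U**2/(-69 + U))
3857 + G(-51) = 3857 + 3*(-51)*(-23 - 51)/(-69 - 51) = 3857 + 3*(-51)*(-74)/(-120) = 3857 + 3*(-51)*(-1/120)*(-74) = 3857 - 1887/20 = 75253/20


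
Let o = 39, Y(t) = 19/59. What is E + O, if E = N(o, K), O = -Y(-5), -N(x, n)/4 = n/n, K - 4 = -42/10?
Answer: -255/59 ≈ -4.3220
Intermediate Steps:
Y(t) = 19/59 (Y(t) = 19*(1/59) = 19/59)
K = -⅕ (K = 4 - 42/10 = 4 - 42*⅒ = 4 - 21/5 = -⅕ ≈ -0.20000)
N(x, n) = -4 (N(x, n) = -4*n/n = -4*1 = -4)
O = -19/59 (O = -1*19/59 = -19/59 ≈ -0.32203)
E = -4
E + O = -4 - 19/59 = -255/59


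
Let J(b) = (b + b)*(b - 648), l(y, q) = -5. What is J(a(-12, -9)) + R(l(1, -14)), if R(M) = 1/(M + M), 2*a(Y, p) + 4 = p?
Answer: 42542/5 ≈ 8508.4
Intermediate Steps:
a(Y, p) = -2 + p/2
R(M) = 1/(2*M)
J(b) = 2*b*(-648 + b) (J(b) = (2*b)*(-648 + b) = 2*b*(-648 + b))
J(a(-12, -9)) + R(l(1, -14)) = 2*(-2 + (1/2)*(-9))*(-648 + (-2 + (1/2)*(-9))) + (1/2)/(-5) = 2*(-2 - 9/2)*(-648 + (-2 - 9/2)) + (1/2)*(-1/5) = 2*(-13/2)*(-648 - 13/2) - 1/10 = 2*(-13/2)*(-1309/2) - 1/10 = 17017/2 - 1/10 = 42542/5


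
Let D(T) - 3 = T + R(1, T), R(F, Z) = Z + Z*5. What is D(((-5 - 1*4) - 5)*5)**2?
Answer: 237169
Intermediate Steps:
R(F, Z) = 6*Z (R(F, Z) = Z + 5*Z = 6*Z)
D(T) = 3 + 7*T (D(T) = 3 + (T + 6*T) = 3 + 7*T)
D(((-5 - 1*4) - 5)*5)**2 = (3 + 7*(((-5 - 1*4) - 5)*5))**2 = (3 + 7*(((-5 - 4) - 5)*5))**2 = (3 + 7*((-9 - 5)*5))**2 = (3 + 7*(-14*5))**2 = (3 + 7*(-70))**2 = (3 - 490)**2 = (-487)**2 = 237169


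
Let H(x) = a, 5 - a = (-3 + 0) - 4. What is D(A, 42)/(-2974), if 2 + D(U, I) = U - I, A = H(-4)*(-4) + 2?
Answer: 45/1487 ≈ 0.030262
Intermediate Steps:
a = 12 (a = 5 - ((-3 + 0) - 4) = 5 - (-3 - 4) = 5 - 1*(-7) = 5 + 7 = 12)
H(x) = 12
A = -46 (A = 12*(-4) + 2 = -48 + 2 = -46)
D(U, I) = -2 + U - I (D(U, I) = -2 + (U - I) = -2 + U - I)
D(A, 42)/(-2974) = (-2 - 46 - 1*42)/(-2974) = (-2 - 46 - 42)*(-1/2974) = -90*(-1/2974) = 45/1487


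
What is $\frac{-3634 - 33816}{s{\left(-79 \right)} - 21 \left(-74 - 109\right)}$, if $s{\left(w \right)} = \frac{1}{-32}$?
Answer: $- \frac{47936}{4919} \approx -9.7451$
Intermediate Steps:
$s{\left(w \right)} = - \frac{1}{32}$
$\frac{-3634 - 33816}{s{\left(-79 \right)} - 21 \left(-74 - 109\right)} = \frac{-3634 - 33816}{- \frac{1}{32} - 21 \left(-74 - 109\right)} = - \frac{37450}{- \frac{1}{32} - -3843} = - \frac{37450}{- \frac{1}{32} + 3843} = - \frac{37450}{\frac{122975}{32}} = \left(-37450\right) \frac{32}{122975} = - \frac{47936}{4919}$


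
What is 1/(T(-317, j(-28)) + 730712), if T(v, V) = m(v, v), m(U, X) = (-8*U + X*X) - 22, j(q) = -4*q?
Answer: 1/833715 ≈ 1.1995e-6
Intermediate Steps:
m(U, X) = -22 + X**2 - 8*U (m(U, X) = (-8*U + X**2) - 22 = (X**2 - 8*U) - 22 = -22 + X**2 - 8*U)
T(v, V) = -22 + v**2 - 8*v
1/(T(-317, j(-28)) + 730712) = 1/((-22 + (-317)**2 - 8*(-317)) + 730712) = 1/((-22 + 100489 + 2536) + 730712) = 1/(103003 + 730712) = 1/833715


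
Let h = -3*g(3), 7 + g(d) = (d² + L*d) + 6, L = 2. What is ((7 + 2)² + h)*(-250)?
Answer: -9750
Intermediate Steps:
g(d) = -1 + d² + 2*d (g(d) = -7 + ((d² + 2*d) + 6) = -7 + (6 + d² + 2*d) = -1 + d² + 2*d)
h = -42 (h = -3*(-1 + 3² + 2*3) = -3*(-1 + 9 + 6) = -3*14 = -42)
((7 + 2)² + h)*(-250) = ((7 + 2)² - 42)*(-250) = (9² - 42)*(-250) = (81 - 42)*(-250) = 39*(-250) = -9750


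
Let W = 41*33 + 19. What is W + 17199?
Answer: 18571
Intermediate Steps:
W = 1372 (W = 1353 + 19 = 1372)
W + 17199 = 1372 + 17199 = 18571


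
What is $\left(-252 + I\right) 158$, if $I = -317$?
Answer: $-89902$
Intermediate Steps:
$\left(-252 + I\right) 158 = \left(-252 - 317\right) 158 = \left(-569\right) 158 = -89902$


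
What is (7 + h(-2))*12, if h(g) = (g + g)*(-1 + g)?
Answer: 228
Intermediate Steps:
h(g) = 2*g*(-1 + g) (h(g) = (2*g)*(-1 + g) = 2*g*(-1 + g))
(7 + h(-2))*12 = (7 + 2*(-2)*(-1 - 2))*12 = (7 + 2*(-2)*(-3))*12 = (7 + 12)*12 = 19*12 = 228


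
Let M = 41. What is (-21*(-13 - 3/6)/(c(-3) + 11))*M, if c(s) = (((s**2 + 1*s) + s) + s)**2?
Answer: 23247/22 ≈ 1056.7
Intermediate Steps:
c(s) = (s**2 + 3*s)**2 (c(s) = (((s**2 + s) + s) + s)**2 = (((s + s**2) + s) + s)**2 = ((s**2 + 2*s) + s)**2 = (s**2 + 3*s)**2)
(-21*(-13 - 3/6)/(c(-3) + 11))*M = -21*(-13 - 3/6)/((-3)**2*(3 - 3)**2 + 11)*41 = -21*(-13 - 3*1/6)/(9*0**2 + 11)*41 = -21*(-13 - 1/2)/(9*0 + 11)*41 = -(-567)/(2*(0 + 11))*41 = -(-567)/(2*11)*41 = -21*(-27/22)*41 = (567/22)*41 = 23247/22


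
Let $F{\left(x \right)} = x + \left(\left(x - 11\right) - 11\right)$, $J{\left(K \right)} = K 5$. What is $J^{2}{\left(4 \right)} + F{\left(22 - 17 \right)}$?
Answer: $388$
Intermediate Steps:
$J{\left(K \right)} = 5 K$
$F{\left(x \right)} = -22 + 2 x$ ($F{\left(x \right)} = x + \left(\left(-11 + x\right) - 11\right) = x + \left(-22 + x\right) = -22 + 2 x$)
$J^{2}{\left(4 \right)} + F{\left(22 - 17 \right)} = \left(5 \cdot 4\right)^{2} - \left(22 - 2 \left(22 - 17\right)\right) = 20^{2} + \left(-22 + 2 \cdot 5\right) = 400 + \left(-22 + 10\right) = 400 - 12 = 388$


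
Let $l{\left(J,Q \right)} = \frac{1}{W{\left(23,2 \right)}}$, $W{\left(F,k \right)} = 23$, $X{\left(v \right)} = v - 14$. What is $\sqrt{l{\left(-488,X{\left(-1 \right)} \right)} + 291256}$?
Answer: $\frac{3 \sqrt{17119383}}{23} \approx 539.68$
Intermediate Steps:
$X{\left(v \right)} = -14 + v$
$l{\left(J,Q \right)} = \frac{1}{23}$
$\sqrt{l{\left(-488,X{\left(-1 \right)} \right)} + 291256} = \sqrt{\frac{1}{23} + 291256} = \sqrt{\frac{6698889}{23}} = \frac{3 \sqrt{17119383}}{23}$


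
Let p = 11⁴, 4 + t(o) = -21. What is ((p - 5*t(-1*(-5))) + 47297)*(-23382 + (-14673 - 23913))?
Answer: -3845919984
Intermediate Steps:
t(o) = -25 (t(o) = -4 - 21 = -25)
p = 14641
((p - 5*t(-1*(-5))) + 47297)*(-23382 + (-14673 - 23913)) = ((14641 - 5*(-25)) + 47297)*(-23382 + (-14673 - 23913)) = ((14641 + 125) + 47297)*(-23382 - 38586) = (14766 + 47297)*(-61968) = 62063*(-61968) = -3845919984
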